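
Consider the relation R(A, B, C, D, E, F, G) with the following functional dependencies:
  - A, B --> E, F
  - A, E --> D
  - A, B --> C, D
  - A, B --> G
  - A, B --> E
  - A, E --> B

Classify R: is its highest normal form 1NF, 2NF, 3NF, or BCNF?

BCNF

Candidate keys: {A, B}, {A, E}. Prime attributes: {A, B, E}.
The left-hand side of every FD is a superkey, so BCNF is satisfied.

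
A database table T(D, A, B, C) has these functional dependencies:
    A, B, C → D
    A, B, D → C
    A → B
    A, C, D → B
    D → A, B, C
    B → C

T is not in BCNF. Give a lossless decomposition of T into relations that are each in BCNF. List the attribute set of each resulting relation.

Candidate keys of the original relation: {A}, {D}.
In {A, B, C, D}, {B} is not a superkey ({B}⁺ restricted to this set is {B, C}), so split on B → C into {B, C} and {A, B, D}.
{B, C} has no BCNF violation.
{A, B, D} has no BCNF violation.

{A, B, D}; {B, C}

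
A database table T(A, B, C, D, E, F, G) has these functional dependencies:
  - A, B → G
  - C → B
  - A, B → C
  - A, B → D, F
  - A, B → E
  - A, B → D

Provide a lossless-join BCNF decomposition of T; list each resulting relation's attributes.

{A, C, D, E, F, G}; {B, C}

Candidate keys of the original relation: {A, B}, {A, C}.
Within {A, B, C, D, E, F, G}: {C}⁺ ∩ {A, B, C, D, E, F, G} = {B, C}, not the whole set, so C → B violates BCNF; decompose into {B, C} and {A, C, D, E, F, G}.
{B, C} is in BCNF.
{A, C, D, E, F, G} is in BCNF.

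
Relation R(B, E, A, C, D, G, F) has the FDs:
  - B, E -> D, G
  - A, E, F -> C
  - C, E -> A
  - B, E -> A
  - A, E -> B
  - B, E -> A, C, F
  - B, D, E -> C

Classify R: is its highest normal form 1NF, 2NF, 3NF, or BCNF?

BCNF

Candidate keys: {A, E}, {B, E}, {C, E}. Prime attributes: {A, B, C, E}.
The left-hand side of every FD is a superkey, so BCNF is satisfied.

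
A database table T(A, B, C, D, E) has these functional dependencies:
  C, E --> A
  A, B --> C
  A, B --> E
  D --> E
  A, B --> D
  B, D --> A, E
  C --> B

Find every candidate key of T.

{A, B}, {A, C}, {B, D}, {C, D}, {C, E}

{A, B} is a candidate key since {A, B}⁺ = {A, B, C, D, E} covers every attribute.
{A, C} is a candidate key since {A, C}⁺ = {A, B, C, D, E} covers every attribute.
{B, D} is a candidate key since {B, D}⁺ = {A, B, C, D, E} covers every attribute.
{C, D} is a candidate key since {C, D}⁺ = {A, B, C, D, E} covers every attribute.
{C, E} is a candidate key since {C, E}⁺ = {A, B, C, D, E} covers every attribute.
No proper subset of any of these is a key, and no other minimal superkey exists.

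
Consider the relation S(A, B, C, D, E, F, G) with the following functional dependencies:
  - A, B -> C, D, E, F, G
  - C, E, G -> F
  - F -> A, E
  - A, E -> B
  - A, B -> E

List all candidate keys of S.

{F}⁺ = {A, B, C, D, E, F, G}, which is every attribute, so {F} is a candidate key.
{A, B}⁺ = {A, B, C, D, E, F, G}, which is every attribute, so {A, B} is a candidate key.
{A, E}⁺ = {A, B, C, D, E, F, G}, which is every attribute, so {A, E} is a candidate key.
{C, E, G}⁺ = {A, B, C, D, E, F, G}, which is every attribute, so {C, E, G} is a candidate key.
No proper subset of any of these is a key, and no other minimal superkey exists.

{A, B}, {A, E}, {C, E, G}, {F}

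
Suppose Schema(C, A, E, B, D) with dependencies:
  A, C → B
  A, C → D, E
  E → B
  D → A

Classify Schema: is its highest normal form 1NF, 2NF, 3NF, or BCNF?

Candidate keys: {A, C}, {C, D}. Prime attributes: {A, C, D}.
E → B: {E}⁺ = {B, E}, which is not all of the attributes, so the left side is not a superkey — BCNF is violated.
E → B has non-prime {B} on the right and a non-superkey on the left, so 3NF fails.
Checking every proper subset of each key, none determines a non-prime attribute — 2NF is satisfied.

2NF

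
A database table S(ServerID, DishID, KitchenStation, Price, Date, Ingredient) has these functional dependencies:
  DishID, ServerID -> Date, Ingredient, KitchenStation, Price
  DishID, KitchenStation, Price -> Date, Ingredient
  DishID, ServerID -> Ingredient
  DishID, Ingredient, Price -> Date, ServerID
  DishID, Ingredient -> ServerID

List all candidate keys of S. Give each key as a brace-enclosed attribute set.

{DishID} never appears on the right of any FD, so every key must include it.
{DishID, Ingredient}⁺ = {Date, DishID, Ingredient, KitchenStation, Price, ServerID}, which is every attribute, so {DishID, Ingredient} is a candidate key.
{DishID, ServerID}⁺ = {Date, DishID, Ingredient, KitchenStation, Price, ServerID}, which is every attribute, so {DishID, ServerID} is a candidate key.
{DishID, KitchenStation, Price}⁺ = {Date, DishID, Ingredient, KitchenStation, Price, ServerID}, which is every attribute, so {DishID, KitchenStation, Price} is a candidate key.
Any other superkey properly contains one of these, so there are no further candidate keys.

{DishID, Ingredient}, {DishID, KitchenStation, Price}, {DishID, ServerID}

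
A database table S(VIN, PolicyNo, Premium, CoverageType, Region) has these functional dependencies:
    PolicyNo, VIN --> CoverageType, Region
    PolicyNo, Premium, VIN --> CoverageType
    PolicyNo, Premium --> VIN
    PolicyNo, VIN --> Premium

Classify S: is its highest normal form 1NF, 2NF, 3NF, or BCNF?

BCNF

Candidate keys: {PolicyNo, Premium}, {PolicyNo, VIN}. Prime attributes: {PolicyNo, Premium, VIN}.
Each dependency's left side is a superkey — BCNF holds.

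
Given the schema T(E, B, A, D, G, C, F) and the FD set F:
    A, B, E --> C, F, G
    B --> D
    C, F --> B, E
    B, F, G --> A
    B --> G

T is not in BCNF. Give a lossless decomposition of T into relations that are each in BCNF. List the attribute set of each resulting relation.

Candidate keys of the original relation: {A, B, E}, {B, E, F}, {C, F}.
{A, B, C, D, E, F, G}: {B} determines {B, D, G} here but is not a superkey — split on B --> D, G, giving {B, D, G} and {A, B, C, E, F}.
{B, D, G}: every determinant is a superkey — BCNF.
{A, B, C, E, F}: {B, F} determines {A, B, F} here but is not a superkey — split on B, F --> A, giving {A, B, F} and {B, C, E, F}.
{A, B, F}: every determinant is a superkey — BCNF.
{B, C, E, F}: every determinant is a superkey — BCNF.

{A, B, F}; {B, C, E, F}; {B, D, G}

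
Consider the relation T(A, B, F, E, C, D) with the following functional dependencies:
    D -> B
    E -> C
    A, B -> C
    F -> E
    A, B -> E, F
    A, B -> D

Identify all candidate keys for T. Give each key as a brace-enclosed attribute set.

{A, B}, {A, D}

Attributes never on any right-hand side: {A} — every candidate key must contain it.
{A, B}⁺ = {A, B, C, D, E, F}, which is every attribute, so {A, B} is a candidate key.
{A, D}⁺ = {A, B, C, D, E, F}, which is every attribute, so {A, D} is a candidate key.
No proper subset of any of these is a key, and no other minimal superkey exists.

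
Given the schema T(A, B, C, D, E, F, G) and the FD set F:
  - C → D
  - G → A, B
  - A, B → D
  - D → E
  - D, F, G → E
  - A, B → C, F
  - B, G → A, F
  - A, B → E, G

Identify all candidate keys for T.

{G}⁺ = {A, B, C, D, E, F, G}, which is every attribute, so {G} is a candidate key.
{A, B}⁺ = {A, B, C, D, E, F, G}, which is every attribute, so {A, B} is a candidate key.
No proper subset of any of these is a key, and no other minimal superkey exists.

{A, B}, {G}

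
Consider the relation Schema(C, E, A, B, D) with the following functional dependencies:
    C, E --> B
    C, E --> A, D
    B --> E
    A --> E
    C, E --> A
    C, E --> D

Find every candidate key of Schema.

Attributes never on any right-hand side: {C} — every candidate key must contain it.
{A, C}⁺ = {A, B, C, D, E}, which is every attribute, so {A, C} is a candidate key.
{B, C}⁺ = {A, B, C, D, E}, which is every attribute, so {B, C} is a candidate key.
{C, E}⁺ = {A, B, C, D, E}, which is every attribute, so {C, E} is a candidate key.
These are minimal and exhaustive — every other superkey contains one of them.

{A, C}, {B, C}, {C, E}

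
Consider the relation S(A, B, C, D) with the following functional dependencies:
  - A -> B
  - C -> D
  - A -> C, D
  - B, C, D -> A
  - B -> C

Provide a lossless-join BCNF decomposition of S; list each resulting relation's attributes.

Candidate keys of the original relation: {A}, {B}.
In {A, B, C, D}, {C} is not a superkey ({C}⁺ restricted to this set is {C, D}), so split on C -> D into {C, D} and {A, B, C}.
{C, D} has no BCNF violation.
{A, B, C} has no BCNF violation.

{A, B, C}; {C, D}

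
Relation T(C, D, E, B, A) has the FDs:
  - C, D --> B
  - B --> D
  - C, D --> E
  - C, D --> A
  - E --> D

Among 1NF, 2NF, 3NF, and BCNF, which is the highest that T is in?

Candidate keys: {B, C}, {C, D}, {C, E}. Prime attributes: {B, C, D, E}.
For B --> D we have {B}⁺ = {B, D}; {B} is not a superkey, so BCNF fails.
Its right-hand attributes {D} are all prime, as are those of every other non-superkey FD — the relation is in 3NF.

3NF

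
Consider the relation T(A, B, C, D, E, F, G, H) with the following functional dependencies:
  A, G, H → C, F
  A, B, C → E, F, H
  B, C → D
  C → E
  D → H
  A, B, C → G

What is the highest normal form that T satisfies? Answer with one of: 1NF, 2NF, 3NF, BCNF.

1NF

Candidate keys: {A, B, C}, {A, B, D, G}, {A, B, G, H}. Prime attributes: {A, B, C, D, G, H}.
A, G, H → C, F breaks BCNF: {A, G, H}⁺ = {A, C, E, F, G, H}, so {A, G, H} is not a superkey.
Because {F} is non-prime and the left side of A, G, H → C, F is not a superkey, the relation is not in 3NF.
{C} is a proper subset of the key {A, B, C}, and {C}⁺ contains the non-prime attribute {E} — a partial dependency, so 2NF is violated.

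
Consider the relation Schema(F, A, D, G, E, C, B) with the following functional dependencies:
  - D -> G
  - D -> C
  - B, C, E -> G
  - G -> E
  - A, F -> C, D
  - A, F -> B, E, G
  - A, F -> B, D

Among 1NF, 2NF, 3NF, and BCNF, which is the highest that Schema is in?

Candidate key: {A, F}. Prime attributes: {A, F}.
D -> G: {D}⁺ = {C, D, E, G}, which is not all of the attributes, so the left side is not a superkey — BCNF is violated.
D -> G determines the non-prime attribute {G} from a non-superkey — 3NF is violated.
Checking every proper subset of each key, none determines a non-prime attribute — 2NF is satisfied.

2NF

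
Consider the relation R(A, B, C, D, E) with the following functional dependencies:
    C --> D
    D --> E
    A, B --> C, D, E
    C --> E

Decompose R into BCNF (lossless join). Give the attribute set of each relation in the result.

Candidate key of the original relation: {A, B}.
In {A, B, C, D, E}, {C} is not a superkey ({C}⁺ restricted to this set is {C, D, E}), so split on C --> D, E into {C, D, E} and {A, B, C}.
In {C, D, E}, {D} is not a superkey ({D}⁺ restricted to this set is {D, E}), so split on D --> E into {D, E} and {C, D}.
{D, E}: every determinant is a superkey — BCNF.
{C, D}: every determinant is a superkey — BCNF.
{A, B, C}: every determinant is a superkey — BCNF.

{A, B, C}; {C, D}; {D, E}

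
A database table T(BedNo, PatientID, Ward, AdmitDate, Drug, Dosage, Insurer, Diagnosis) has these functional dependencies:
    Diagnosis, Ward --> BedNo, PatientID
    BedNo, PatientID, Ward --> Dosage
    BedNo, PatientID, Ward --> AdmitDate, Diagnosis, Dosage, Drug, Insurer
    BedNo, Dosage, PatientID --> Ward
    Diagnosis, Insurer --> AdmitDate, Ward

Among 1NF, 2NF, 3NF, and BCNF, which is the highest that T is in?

BCNF

Candidate keys: {BedNo, Dosage, PatientID}, {BedNo, PatientID, Ward}, {Diagnosis, Insurer}, {Diagnosis, Ward}. Prime attributes: {BedNo, Diagnosis, Dosage, Insurer, PatientID, Ward}.
Every FD has a superkey on the left, so the relation is in BCNF.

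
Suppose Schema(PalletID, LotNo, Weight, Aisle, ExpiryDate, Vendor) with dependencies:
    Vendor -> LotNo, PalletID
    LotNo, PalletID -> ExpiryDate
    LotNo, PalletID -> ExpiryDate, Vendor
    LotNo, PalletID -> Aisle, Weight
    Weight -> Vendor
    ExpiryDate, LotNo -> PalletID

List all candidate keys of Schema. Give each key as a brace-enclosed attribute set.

{ExpiryDate, LotNo}, {LotNo, PalletID}, {Vendor}, {Weight}

{Vendor}⁺ = {Aisle, ExpiryDate, LotNo, PalletID, Vendor, Weight}, which is every attribute, so {Vendor} is a candidate key.
{Weight}⁺ = {Aisle, ExpiryDate, LotNo, PalletID, Vendor, Weight}, which is every attribute, so {Weight} is a candidate key.
{ExpiryDate, LotNo}⁺ = {Aisle, ExpiryDate, LotNo, PalletID, Vendor, Weight}, which is every attribute, so {ExpiryDate, LotNo} is a candidate key.
{LotNo, PalletID}⁺ = {Aisle, ExpiryDate, LotNo, PalletID, Vendor, Weight}, which is every attribute, so {LotNo, PalletID} is a candidate key.
Any other superkey properly contains one of these, so there are no further candidate keys.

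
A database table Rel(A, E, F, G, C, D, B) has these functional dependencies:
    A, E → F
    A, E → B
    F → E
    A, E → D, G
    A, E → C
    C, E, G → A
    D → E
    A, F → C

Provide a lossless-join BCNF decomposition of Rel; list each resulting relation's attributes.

{A, B, C, D, F, G}; {E, F}

Candidate keys of the original relation: {A, D}, {A, E}, {A, F}, {C, D, G}, {C, E, G}, {C, F, G}.
In {A, B, C, D, E, F, G}, {F} is not a superkey ({F}⁺ restricted to this set is {E, F}), so split on F → E into {E, F} and {A, B, C, D, F, G}.
{E, F}: every determinant is a superkey — BCNF.
{A, B, C, D, F, G}: every determinant is a superkey — BCNF.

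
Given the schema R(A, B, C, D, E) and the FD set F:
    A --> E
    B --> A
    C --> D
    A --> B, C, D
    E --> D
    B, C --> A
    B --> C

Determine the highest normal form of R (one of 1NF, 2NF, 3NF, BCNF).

Candidate keys: {A}, {B}. Prime attributes: {A, B}.
C --> D: {C}⁺ = {C, D}, which is not all of the attributes, so the left side is not a superkey — BCNF is violated.
C --> D determines the non-prime attribute {D} from a non-superkey — 3NF is violated.
All keys have size 1, which rules out partial dependencies — 2NF is satisfied.

2NF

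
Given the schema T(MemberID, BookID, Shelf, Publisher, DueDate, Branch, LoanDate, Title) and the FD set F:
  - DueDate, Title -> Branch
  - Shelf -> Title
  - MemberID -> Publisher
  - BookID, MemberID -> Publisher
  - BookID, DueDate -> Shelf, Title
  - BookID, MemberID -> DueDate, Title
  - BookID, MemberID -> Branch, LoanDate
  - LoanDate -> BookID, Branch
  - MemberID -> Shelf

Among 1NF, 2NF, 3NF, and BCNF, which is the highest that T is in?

Candidate keys: {BookID, MemberID}, {LoanDate, MemberID}. Prime attributes: {BookID, LoanDate, MemberID}.
DueDate, Title -> Branch: {DueDate, Title}⁺ = {Branch, DueDate, Title}, which is not all of the attributes, so the left side is not a superkey — BCNF is violated.
Because {Branch} is non-prime and the left side of DueDate, Title -> Branch is not a superkey, the relation is not in 3NF.
Since {MemberID} ⊂ {BookID, MemberID} and {MemberID}⁺ ⊇ {Publisher, Shelf, Title} with {Publisher, Shelf, Title} non-prime, there is a partial dependency; 2NF fails.

1NF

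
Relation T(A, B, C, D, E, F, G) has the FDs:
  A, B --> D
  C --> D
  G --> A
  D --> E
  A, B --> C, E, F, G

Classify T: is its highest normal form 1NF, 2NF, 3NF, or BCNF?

2NF

Candidate keys: {A, B}, {B, G}. Prime attributes: {A, B, G}.
For C --> D we have {C}⁺ = {C, D, E}; {C} is not a superkey, so BCNF fails.
C --> D has non-prime {D} on the right and a non-superkey on the left, so 3NF fails.
No non-prime attribute depends on a proper subset of any candidate key, so 2NF holds.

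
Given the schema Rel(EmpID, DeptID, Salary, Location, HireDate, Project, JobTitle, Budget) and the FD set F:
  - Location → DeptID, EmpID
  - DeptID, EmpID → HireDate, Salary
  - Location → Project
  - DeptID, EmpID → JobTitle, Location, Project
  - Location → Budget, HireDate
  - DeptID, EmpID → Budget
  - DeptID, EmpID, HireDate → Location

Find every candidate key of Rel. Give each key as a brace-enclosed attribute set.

{DeptID, EmpID}, {Location}

{Location}⁺ = {Budget, DeptID, EmpID, HireDate, JobTitle, Location, Project, Salary}, which is every attribute, so {Location} is a candidate key.
{DeptID, EmpID}⁺ = {Budget, DeptID, EmpID, HireDate, JobTitle, Location, Project, Salary}, which is every attribute, so {DeptID, EmpID} is a candidate key.
Any other superkey properly contains one of these, so there are no further candidate keys.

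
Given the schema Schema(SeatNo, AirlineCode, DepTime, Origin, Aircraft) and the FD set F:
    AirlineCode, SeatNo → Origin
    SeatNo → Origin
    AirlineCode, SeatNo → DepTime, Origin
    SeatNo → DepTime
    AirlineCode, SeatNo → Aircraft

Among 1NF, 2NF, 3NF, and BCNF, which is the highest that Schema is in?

1NF

Candidate key: {AirlineCode, SeatNo}. Prime attributes: {AirlineCode, SeatNo}.
For SeatNo → Origin we have {SeatNo}⁺ = {DepTime, Origin, SeatNo}; {SeatNo} is not a superkey, so BCNF fails.
SeatNo → Origin has non-prime {Origin} on the right and a non-superkey on the left, so 3NF fails.
{SeatNo} is a proper subset of the key {AirlineCode, SeatNo}, and {SeatNo}⁺ contains the non-prime attributes {DepTime, Origin} — a partial dependency, so 2NF is violated.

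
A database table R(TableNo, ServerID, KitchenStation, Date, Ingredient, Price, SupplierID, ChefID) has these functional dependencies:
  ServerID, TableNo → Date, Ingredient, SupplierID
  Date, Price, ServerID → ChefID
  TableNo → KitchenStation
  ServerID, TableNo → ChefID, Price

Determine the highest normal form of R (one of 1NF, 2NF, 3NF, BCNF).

Candidate key: {ServerID, TableNo}. Prime attributes: {ServerID, TableNo}.
For Date, Price, ServerID → ChefID we have {Date, Price, ServerID}⁺ = {ChefID, Date, Price, ServerID}; {Date, Price, ServerID} is not a superkey, so BCNF fails.
Date, Price, ServerID → ChefID has non-prime {ChefID} on the right and a non-superkey on the left, so 3NF fails.
{TableNo} is a proper subset of the key {ServerID, TableNo}, and {TableNo}⁺ contains the non-prime attribute {KitchenStation} — a partial dependency, so 2NF is violated.

1NF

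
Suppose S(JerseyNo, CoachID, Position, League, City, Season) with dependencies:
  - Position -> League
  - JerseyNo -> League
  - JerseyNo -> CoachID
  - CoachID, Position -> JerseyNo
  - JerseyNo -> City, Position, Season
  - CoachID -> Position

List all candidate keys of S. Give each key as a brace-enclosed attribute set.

{CoachID}, {JerseyNo}

{CoachID}⁺ = {City, CoachID, JerseyNo, League, Position, Season}, which is every attribute, so {CoachID} is a candidate key.
{JerseyNo}⁺ = {City, CoachID, JerseyNo, League, Position, Season}, which is every attribute, so {JerseyNo} is a candidate key.
These are minimal and exhaustive — every other superkey contains one of them.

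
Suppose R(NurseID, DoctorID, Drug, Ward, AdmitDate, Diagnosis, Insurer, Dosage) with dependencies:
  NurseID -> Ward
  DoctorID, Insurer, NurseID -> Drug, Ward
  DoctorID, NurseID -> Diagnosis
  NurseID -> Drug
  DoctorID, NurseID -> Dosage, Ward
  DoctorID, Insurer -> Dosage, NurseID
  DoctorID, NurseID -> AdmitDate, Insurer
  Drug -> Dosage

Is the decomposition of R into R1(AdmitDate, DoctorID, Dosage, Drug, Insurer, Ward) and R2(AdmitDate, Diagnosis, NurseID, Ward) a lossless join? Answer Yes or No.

No

The shared attributes are {AdmitDate, Ward} and {AdmitDate, Ward}⁺ = {AdmitDate, Ward}.
R1 ⊄ {AdmitDate, Ward} and R2 ⊄ {AdmitDate, Ward}, so the split is lossy.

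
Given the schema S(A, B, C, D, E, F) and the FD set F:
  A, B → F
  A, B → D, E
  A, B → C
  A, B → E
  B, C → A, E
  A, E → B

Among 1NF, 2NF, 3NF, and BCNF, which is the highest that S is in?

Candidate keys: {A, B}, {A, E}, {B, C}. Prime attributes: {A, B, C, E}.
Each dependency's left side is a superkey — BCNF holds.

BCNF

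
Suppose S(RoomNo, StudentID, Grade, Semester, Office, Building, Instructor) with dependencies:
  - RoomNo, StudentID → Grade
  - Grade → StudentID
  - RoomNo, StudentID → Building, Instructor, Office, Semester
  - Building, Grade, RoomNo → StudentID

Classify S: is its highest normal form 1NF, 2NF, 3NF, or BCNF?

3NF

Candidate keys: {Grade, RoomNo}, {RoomNo, StudentID}. Prime attributes: {Grade, RoomNo, StudentID}.
For Grade → StudentID we have {Grade}⁺ = {Grade, StudentID}; {Grade} is not a superkey, so BCNF fails.
But every attribute on its right side ({StudentID}) is prime, and the same holds for every other non-superkey FD, so 3NF still holds.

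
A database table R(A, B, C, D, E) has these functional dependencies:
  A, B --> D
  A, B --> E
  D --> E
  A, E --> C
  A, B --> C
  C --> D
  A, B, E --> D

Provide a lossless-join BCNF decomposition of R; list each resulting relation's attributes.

Candidate key of the original relation: {A, B}.
In {A, B, C, D, E}, {D} is not a superkey ({D}⁺ restricted to this set is {D, E}), so split on D --> E into {D, E} and {A, B, C, D}.
{D, E} has no BCNF violation.
In {A, B, C, D}, {C} is not a superkey ({C}⁺ restricted to this set is {C, D}), so split on C --> D into {C, D} and {A, B, C}.
{C, D} has no BCNF violation.
{A, B, C} has no BCNF violation.

{A, B, C}; {C, D}; {D, E}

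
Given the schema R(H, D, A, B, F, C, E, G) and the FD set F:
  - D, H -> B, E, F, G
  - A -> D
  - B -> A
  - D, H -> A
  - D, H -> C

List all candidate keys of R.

No FD produces {H}, so it must be in every candidate key.
Closure of {A, H} is {A, B, C, D, E, F, G, H}, the whole schema; {A, H} is a candidate key.
Closure of {B, H} is {A, B, C, D, E, F, G, H}, the whole schema; {B, H} is a candidate key.
Closure of {D, H} is {A, B, C, D, E, F, G, H}, the whole schema; {D, H} is a candidate key.
Any other superkey properly contains one of these, so there are no further candidate keys.

{A, H}, {B, H}, {D, H}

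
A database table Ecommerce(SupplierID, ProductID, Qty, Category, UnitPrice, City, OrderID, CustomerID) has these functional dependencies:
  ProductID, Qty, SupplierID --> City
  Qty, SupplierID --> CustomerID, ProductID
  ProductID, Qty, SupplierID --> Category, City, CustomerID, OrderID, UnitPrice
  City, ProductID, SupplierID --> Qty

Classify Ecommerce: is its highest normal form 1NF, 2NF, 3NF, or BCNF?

BCNF

Candidate keys: {City, ProductID, SupplierID}, {Qty, SupplierID}. Prime attributes: {City, ProductID, Qty, SupplierID}.
Each dependency's left side is a superkey — BCNF holds.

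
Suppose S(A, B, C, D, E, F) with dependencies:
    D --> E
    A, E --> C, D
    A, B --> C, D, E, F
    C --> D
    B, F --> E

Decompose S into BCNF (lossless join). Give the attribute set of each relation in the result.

{A, B, C, F}; {C, D}; {D, E}

Candidate key of the original relation: {A, B}.
Within {A, B, C, D, E, F}: {D}⁺ ∩ {A, B, C, D, E, F} = {D, E}, not the whole set, so D --> E violates BCNF; decompose into {D, E} and {A, B, C, D, F}.
{D, E} is in BCNF.
Within {A, B, C, D, F}: {C}⁺ ∩ {A, B, C, D, F} = {C, D}, not the whole set, so C --> D violates BCNF; decompose into {C, D} and {A, B, C, F}.
{C, D} is in BCNF.
{A, B, C, F} is in BCNF.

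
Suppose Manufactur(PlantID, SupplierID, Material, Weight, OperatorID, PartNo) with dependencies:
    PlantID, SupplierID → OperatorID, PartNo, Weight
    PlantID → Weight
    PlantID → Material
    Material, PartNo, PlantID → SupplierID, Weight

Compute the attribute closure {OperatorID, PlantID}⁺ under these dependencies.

Start with {OperatorID, PlantID}.
PlantID → Weight applies; add {Weight} → now {OperatorID, PlantID, Weight}.
PlantID → Material applies; add {Material} → now {Material, OperatorID, PlantID, Weight}.
No further FD applies.

{Material, OperatorID, PlantID, Weight}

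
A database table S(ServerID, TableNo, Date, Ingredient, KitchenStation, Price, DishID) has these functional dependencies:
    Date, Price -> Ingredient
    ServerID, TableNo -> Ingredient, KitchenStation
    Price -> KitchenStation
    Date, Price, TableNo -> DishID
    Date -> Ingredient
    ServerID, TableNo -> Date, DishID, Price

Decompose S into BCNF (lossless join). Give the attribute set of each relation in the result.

{Date, DishID, Price, TableNo}; {Date, Ingredient}; {Date, Price, ServerID, TableNo}; {KitchenStation, Price}

Candidate key of the original relation: {ServerID, TableNo}.
{Date, DishID, Ingredient, KitchenStation, Price, ServerID, TableNo}: {Date, Price} determines {Date, Ingredient, KitchenStation, Price} here but is not a superkey — split on Date, Price -> Ingredient, KitchenStation, giving {Date, Ingredient, KitchenStation, Price} and {Date, DishID, Price, ServerID, TableNo}.
{Date, Ingredient, KitchenStation, Price}: {Price} determines {KitchenStation, Price} here but is not a superkey — split on Price -> KitchenStation, giving {KitchenStation, Price} and {Date, Ingredient, Price}.
{KitchenStation, Price}: every determinant is a superkey — BCNF.
{Date, Ingredient, Price}: {Date} determines {Date, Ingredient} here but is not a superkey — split on Date -> Ingredient, giving {Date, Ingredient} and {Date, Price}.
{Date, Ingredient}: every determinant is a superkey — BCNF.
{Date, Price}: every determinant is a superkey — BCNF.
{Date, DishID, Price, ServerID, TableNo}: {Date, Price, TableNo} determines {Date, DishID, Price, TableNo} here but is not a superkey — split on Date, Price, TableNo -> DishID, giving {Date, DishID, Price, TableNo} and {Date, Price, ServerID, TableNo}.
{Date, DishID, Price, TableNo}: every determinant is a superkey — BCNF.
{Date, Price, ServerID, TableNo}: every determinant is a superkey — BCNF.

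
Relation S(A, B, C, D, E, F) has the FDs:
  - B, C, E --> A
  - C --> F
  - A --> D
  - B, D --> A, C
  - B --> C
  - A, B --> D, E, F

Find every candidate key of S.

Attributes never on any right-hand side: {B} — every candidate key must contain it.
{A, B} is a candidate key since {A, B}⁺ = {A, B, C, D, E, F} covers every attribute.
{B, D} is a candidate key since {B, D}⁺ = {A, B, C, D, E, F} covers every attribute.
{B, E} is a candidate key since {B, E}⁺ = {A, B, C, D, E, F} covers every attribute.
No proper subset of any of these is a key, and no other minimal superkey exists.

{A, B}, {B, D}, {B, E}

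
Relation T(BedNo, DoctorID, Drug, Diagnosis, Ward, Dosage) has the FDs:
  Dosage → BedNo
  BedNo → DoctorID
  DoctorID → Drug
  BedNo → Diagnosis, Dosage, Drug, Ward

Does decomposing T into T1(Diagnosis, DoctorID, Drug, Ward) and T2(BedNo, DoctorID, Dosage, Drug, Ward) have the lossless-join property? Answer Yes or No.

T1 ∩ T2 = {DoctorID, Drug, Ward}; its closure under F is {DoctorID, Drug, Ward}.
Neither T1 nor T2 is contained in that closure, so the decomposition is lossy.

No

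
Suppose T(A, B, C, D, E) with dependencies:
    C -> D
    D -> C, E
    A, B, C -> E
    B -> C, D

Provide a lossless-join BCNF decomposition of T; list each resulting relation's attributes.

{A, B}; {B, C}; {C, D, E}

Candidate key of the original relation: {A, B}.
Within {A, B, C, D, E}: {C}⁺ ∩ {A, B, C, D, E} = {C, D, E}, not the whole set, so C -> D, E violates BCNF; decompose into {C, D, E} and {A, B, C}.
{C, D, E}: every determinant is a superkey — BCNF.
Within {A, B, C}: {B}⁺ ∩ {A, B, C} = {B, C}, not the whole set, so B -> C violates BCNF; decompose into {B, C} and {A, B}.
{B, C}: every determinant is a superkey — BCNF.
{A, B}: every determinant is a superkey — BCNF.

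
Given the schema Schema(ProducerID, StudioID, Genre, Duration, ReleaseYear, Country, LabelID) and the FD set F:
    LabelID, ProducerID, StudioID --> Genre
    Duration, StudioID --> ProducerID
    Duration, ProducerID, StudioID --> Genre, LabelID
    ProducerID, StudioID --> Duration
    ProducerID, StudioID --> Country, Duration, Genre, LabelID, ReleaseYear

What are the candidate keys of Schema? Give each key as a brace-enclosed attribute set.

{StudioID} never appears on the right of any FD, so every key must include it.
Closure of {Duration, StudioID} is {Country, Duration, Genre, LabelID, ProducerID, ReleaseYear, StudioID}, the whole schema; {Duration, StudioID} is a candidate key.
Closure of {ProducerID, StudioID} is {Country, Duration, Genre, LabelID, ProducerID, ReleaseYear, StudioID}, the whole schema; {ProducerID, StudioID} is a candidate key.
These are minimal and exhaustive — every other superkey contains one of them.

{Duration, StudioID}, {ProducerID, StudioID}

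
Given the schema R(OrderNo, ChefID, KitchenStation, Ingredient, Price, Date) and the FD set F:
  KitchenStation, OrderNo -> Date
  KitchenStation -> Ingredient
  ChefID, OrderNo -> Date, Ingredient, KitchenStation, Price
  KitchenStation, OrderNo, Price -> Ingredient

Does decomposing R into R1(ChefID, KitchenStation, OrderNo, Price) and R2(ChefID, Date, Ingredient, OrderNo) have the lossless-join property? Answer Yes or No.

The shared attributes are {ChefID, OrderNo} and {ChefID, OrderNo}⁺ = {ChefID, Date, Ingredient, KitchenStation, OrderNo, Price}.
Since R1 ⊆ {ChefID, Date, Ingredient, KitchenStation, OrderNo, Price}, the intersection is a superkey of R1; the decomposition is lossless.

Yes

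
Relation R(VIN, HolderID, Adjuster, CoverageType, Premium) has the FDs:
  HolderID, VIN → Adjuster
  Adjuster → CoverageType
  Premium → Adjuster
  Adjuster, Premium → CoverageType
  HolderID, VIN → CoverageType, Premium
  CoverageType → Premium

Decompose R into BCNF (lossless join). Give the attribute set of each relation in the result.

{Adjuster, CoverageType, Premium}; {Adjuster, HolderID, VIN}

Candidate key of the original relation: {HolderID, VIN}.
Within {Adjuster, CoverageType, HolderID, Premium, VIN}: {Adjuster}⁺ ∩ {Adjuster, CoverageType, HolderID, Premium, VIN} = {Adjuster, CoverageType, Premium}, not the whole set, so Adjuster → CoverageType, Premium violates BCNF; decompose into {Adjuster, CoverageType, Premium} and {Adjuster, HolderID, VIN}.
{Adjuster, CoverageType, Premium} is in BCNF.
{Adjuster, HolderID, VIN} is in BCNF.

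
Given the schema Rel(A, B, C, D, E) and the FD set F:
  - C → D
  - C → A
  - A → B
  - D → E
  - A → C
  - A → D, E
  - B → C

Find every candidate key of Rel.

{A}, {B}, {C}

{A}⁺ = {A, B, C, D, E} — all of the relation — so {A} is a candidate key.
{B}⁺ = {A, B, C, D, E} — all of the relation — so {B} is a candidate key.
{C}⁺ = {A, B, C, D, E} — all of the relation — so {C} is a candidate key.
Any other superkey properly contains one of these, so there are no further candidate keys.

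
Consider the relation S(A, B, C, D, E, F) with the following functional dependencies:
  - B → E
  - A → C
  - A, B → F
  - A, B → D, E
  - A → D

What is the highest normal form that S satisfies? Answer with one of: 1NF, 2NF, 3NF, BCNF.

1NF

Candidate key: {A, B}. Prime attributes: {A, B}.
For B → E we have {B}⁺ = {B, E}; {B} is not a superkey, so BCNF fails.
B → E has non-prime {E} on the right and a non-superkey on the left, so 3NF fails.
{A} is a proper subset of the key {A, B}, and {A}⁺ contains the non-prime attributes {C, D} — a partial dependency, so 2NF is violated.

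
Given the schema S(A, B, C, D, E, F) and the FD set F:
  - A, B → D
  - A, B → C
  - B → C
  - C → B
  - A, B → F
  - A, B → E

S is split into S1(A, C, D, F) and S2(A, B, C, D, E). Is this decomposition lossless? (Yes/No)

Yes

S1 ∩ S2 = {A, C, D}; its closure under F is {A, B, C, D, E, F}.
This includes all of S1, so the common attributes are a superkey of S1 — the join is lossless.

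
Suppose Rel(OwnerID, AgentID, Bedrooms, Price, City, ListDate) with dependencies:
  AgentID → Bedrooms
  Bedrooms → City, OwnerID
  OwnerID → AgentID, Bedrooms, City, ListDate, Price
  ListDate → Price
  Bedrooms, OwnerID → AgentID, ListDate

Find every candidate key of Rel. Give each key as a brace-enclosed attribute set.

{AgentID}, {Bedrooms}, {OwnerID}

{AgentID}⁺ = {AgentID, Bedrooms, City, ListDate, OwnerID, Price} — all of the relation — so {AgentID} is a candidate key.
{Bedrooms}⁺ = {AgentID, Bedrooms, City, ListDate, OwnerID, Price} — all of the relation — so {Bedrooms} is a candidate key.
{OwnerID}⁺ = {AgentID, Bedrooms, City, ListDate, OwnerID, Price} — all of the relation — so {OwnerID} is a candidate key.
No proper subset of any of these is a key, and no other minimal superkey exists.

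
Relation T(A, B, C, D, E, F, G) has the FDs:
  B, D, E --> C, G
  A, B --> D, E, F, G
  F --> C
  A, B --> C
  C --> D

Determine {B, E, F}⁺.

{B, C, D, E, F, G}

Start with {B, E, F}.
F --> C applies; add {C} → now {B, C, E, F}.
C --> D applies; add {D} → now {B, C, D, E, F}.
B, D, E --> C, G applies; add {G} → now {B, C, D, E, F, G}.
No further FD applies.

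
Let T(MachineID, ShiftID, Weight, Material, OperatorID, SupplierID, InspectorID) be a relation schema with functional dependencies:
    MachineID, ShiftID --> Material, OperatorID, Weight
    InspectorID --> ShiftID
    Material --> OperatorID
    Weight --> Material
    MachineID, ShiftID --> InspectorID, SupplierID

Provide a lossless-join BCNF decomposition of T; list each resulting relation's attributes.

{InspectorID, MachineID, SupplierID, Weight}; {InspectorID, ShiftID}; {Material, OperatorID}; {Material, Weight}

Candidate keys of the original relation: {InspectorID, MachineID}, {MachineID, ShiftID}.
In {InspectorID, MachineID, Material, OperatorID, ShiftID, SupplierID, Weight}, {InspectorID} is not a superkey ({InspectorID}⁺ restricted to this set is {InspectorID, ShiftID}), so split on InspectorID --> ShiftID into {InspectorID, ShiftID} and {InspectorID, MachineID, Material, OperatorID, SupplierID, Weight}.
{InspectorID, ShiftID} is in BCNF.
In {InspectorID, MachineID, Material, OperatorID, SupplierID, Weight}, {Material} is not a superkey ({Material}⁺ restricted to this set is {Material, OperatorID}), so split on Material --> OperatorID into {Material, OperatorID} and {InspectorID, MachineID, Material, SupplierID, Weight}.
{Material, OperatorID} is in BCNF.
In {InspectorID, MachineID, Material, SupplierID, Weight}, {Weight} is not a superkey ({Weight}⁺ restricted to this set is {Material, Weight}), so split on Weight --> Material into {Material, Weight} and {InspectorID, MachineID, SupplierID, Weight}.
{Material, Weight} is in BCNF.
{InspectorID, MachineID, SupplierID, Weight} is in BCNF.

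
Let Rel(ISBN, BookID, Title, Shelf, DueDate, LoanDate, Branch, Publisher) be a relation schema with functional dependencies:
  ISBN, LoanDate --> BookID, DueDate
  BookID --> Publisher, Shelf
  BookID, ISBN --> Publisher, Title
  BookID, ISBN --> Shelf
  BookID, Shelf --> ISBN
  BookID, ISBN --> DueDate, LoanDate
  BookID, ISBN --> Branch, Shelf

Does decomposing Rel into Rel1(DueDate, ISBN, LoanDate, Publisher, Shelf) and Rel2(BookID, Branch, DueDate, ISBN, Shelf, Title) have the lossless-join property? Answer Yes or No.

Common attributes: {DueDate, ISBN, Shelf}; their closure is {DueDate, ISBN, Shelf}.
Neither Rel1 nor Rel2 is contained in that closure, so the decomposition is lossy.

No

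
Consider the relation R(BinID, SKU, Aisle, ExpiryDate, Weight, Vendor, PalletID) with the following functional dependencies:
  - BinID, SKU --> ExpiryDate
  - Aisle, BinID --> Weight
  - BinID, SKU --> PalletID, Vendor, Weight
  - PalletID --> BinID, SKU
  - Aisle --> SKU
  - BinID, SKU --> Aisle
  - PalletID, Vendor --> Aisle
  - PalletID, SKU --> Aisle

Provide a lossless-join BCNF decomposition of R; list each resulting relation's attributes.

{Aisle, BinID, ExpiryDate, PalletID, Vendor, Weight}; {Aisle, SKU}

Candidate keys of the original relation: {Aisle, BinID}, {BinID, SKU}, {PalletID}.
{Aisle, BinID, ExpiryDate, PalletID, SKU, Vendor, Weight}: {Aisle} determines {Aisle, SKU} here but is not a superkey — split on Aisle --> SKU, giving {Aisle, SKU} and {Aisle, BinID, ExpiryDate, PalletID, Vendor, Weight}.
{Aisle, SKU} has no BCNF violation.
{Aisle, BinID, ExpiryDate, PalletID, Vendor, Weight} has no BCNF violation.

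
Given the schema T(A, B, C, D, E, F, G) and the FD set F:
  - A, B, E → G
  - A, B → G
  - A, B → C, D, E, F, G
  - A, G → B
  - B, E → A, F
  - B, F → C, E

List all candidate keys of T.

{A, B}, {A, G}, {B, E}, {B, F}

{A, B} is a candidate key since {A, B}⁺ = {A, B, C, D, E, F, G} covers every attribute.
{A, G} is a candidate key since {A, G}⁺ = {A, B, C, D, E, F, G} covers every attribute.
{B, E} is a candidate key since {B, E}⁺ = {A, B, C, D, E, F, G} covers every attribute.
{B, F} is a candidate key since {B, F}⁺ = {A, B, C, D, E, F, G} covers every attribute.
Any other superkey properly contains one of these, so there are no further candidate keys.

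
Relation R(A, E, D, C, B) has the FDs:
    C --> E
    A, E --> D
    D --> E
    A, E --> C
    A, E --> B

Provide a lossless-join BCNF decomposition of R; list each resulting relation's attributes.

Candidate keys of the original relation: {A, C}, {A, D}, {A, E}.
{A, B, C, D, E}: {C} determines {C, E} here but is not a superkey — split on C --> E, giving {C, E} and {A, B, C, D}.
{C, E}: every determinant is a superkey — BCNF.
{A, B, C, D}: every determinant is a superkey — BCNF.

{A, B, C, D}; {C, E}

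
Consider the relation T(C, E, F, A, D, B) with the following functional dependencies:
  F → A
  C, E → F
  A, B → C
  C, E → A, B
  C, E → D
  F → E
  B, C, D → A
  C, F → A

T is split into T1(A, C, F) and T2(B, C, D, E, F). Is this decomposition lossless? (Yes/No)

Yes

T1 ∩ T2 = {C, F}; its closure under F is {A, B, C, D, E, F}.
Since T1 ⊆ {A, B, C, D, E, F}, the intersection is a superkey of T1; the decomposition is lossless.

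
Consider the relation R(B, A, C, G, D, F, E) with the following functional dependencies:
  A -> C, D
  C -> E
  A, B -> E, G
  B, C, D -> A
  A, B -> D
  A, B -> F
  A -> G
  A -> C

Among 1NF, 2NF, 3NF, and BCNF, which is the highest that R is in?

Candidate keys: {A, B}, {B, C, D}. Prime attributes: {A, B, C, D}.
A -> C, D: {A}⁺ = {A, C, D, E, G}, which is not all of the attributes, so the left side is not a superkey — BCNF is violated.
Because {E} is non-prime and the left side of C -> E is not a superkey, the relation is not in 3NF.
{A} is a proper subset of the key {A, B}, and {A}⁺ contains the non-prime attributes {E, G} — a partial dependency, so 2NF is violated.

1NF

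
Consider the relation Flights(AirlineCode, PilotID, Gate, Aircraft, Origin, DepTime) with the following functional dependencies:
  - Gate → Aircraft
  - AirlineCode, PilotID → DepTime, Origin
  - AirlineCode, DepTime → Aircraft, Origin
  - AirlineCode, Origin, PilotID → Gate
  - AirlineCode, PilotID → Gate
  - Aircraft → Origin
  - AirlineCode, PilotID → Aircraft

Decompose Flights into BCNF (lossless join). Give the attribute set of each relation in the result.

{Aircraft, Gate}; {Aircraft, Origin}; {AirlineCode, DepTime, Gate, PilotID}

Candidate key of the original relation: {AirlineCode, PilotID}.
{Aircraft, AirlineCode, DepTime, Gate, Origin, PilotID}: {Gate} determines {Aircraft, Gate, Origin} here but is not a superkey — split on Gate → Aircraft, Origin, giving {Aircraft, Gate, Origin} and {AirlineCode, DepTime, Gate, PilotID}.
{Aircraft, Gate, Origin}: {Aircraft} determines {Aircraft, Origin} here but is not a superkey — split on Aircraft → Origin, giving {Aircraft, Origin} and {Aircraft, Gate}.
{Aircraft, Origin}: every determinant is a superkey — BCNF.
{Aircraft, Gate}: every determinant is a superkey — BCNF.
{AirlineCode, DepTime, Gate, PilotID}: every determinant is a superkey — BCNF.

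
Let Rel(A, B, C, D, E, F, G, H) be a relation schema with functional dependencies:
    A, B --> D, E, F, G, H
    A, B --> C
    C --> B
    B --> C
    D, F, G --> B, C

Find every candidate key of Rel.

Attributes never on any right-hand side: {A} — every candidate key must contain it.
{A, B} is a candidate key since {A, B}⁺ = {A, B, C, D, E, F, G, H} covers every attribute.
{A, C} is a candidate key since {A, C}⁺ = {A, B, C, D, E, F, G, H} covers every attribute.
{A, D, F, G} is a candidate key since {A, D, F, G}⁺ = {A, B, C, D, E, F, G, H} covers every attribute.
Any other superkey properly contains one of these, so there are no further candidate keys.

{A, B}, {A, C}, {A, D, F, G}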